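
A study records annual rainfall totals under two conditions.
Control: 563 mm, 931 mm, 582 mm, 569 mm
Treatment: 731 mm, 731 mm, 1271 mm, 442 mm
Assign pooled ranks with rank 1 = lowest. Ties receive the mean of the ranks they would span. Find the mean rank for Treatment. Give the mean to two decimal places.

Sorted (ascending): 442, 563, 569, 582, 731, 731, 931, 1271
The 2 values of 731 occupy positions 5–6 → average rank (5+6)/2 = 5.5.
Treatment values → pooled ranks: 731→5.5, 731→5.5, 1271→8, 442→1
Mean rank = (5.5 + 5.5 + 8 + 1) / 4 = 5.00

5.00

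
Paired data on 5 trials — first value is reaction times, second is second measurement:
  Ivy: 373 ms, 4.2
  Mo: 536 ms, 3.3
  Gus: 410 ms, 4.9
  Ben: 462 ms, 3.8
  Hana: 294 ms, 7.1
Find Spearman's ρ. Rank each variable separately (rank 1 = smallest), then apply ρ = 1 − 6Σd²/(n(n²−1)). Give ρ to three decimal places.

Ranks of variable 1: 2, 5, 3, 4, 1
Ranks of variable 2: 3, 1, 4, 2, 5
d = r₁ − r₂: -1, 4, -1, 2, -4
d²: 1, 16, 1, 4, 16; Σd² = 38
ρ = 1 − 6·38/(5·24) = 1 − 228/120 = -0.900

-0.900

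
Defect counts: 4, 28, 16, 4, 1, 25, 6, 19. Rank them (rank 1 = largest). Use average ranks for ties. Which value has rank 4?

16

Sorted (descending): 28, 25, 19, 16, 6, 4, 4, 1
The 2 values of 4 occupy positions 6–7 → average rank (6+7)/2 = 6.5.
Rank 4 → value 16.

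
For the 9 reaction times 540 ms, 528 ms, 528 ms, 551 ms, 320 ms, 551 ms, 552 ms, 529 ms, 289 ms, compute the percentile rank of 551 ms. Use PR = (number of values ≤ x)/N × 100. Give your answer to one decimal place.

88.9

N = 9.
Strictly below 551: 6. Equal to 551: 2.
PR = 8/9 × 100 = 88.9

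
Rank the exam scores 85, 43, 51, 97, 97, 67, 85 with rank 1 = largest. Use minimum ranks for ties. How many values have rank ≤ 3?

4

Sorted (descending): 97, 97, 85, 85, 67, 51, 43
The 2 values of 97 occupy positions 1–2 → each gets rank 1.
The 2 values of 85 occupy positions 3–4 → each gets rank 3.
Ranks ≤ 3: {1, 1, 3, 3} → 4 values.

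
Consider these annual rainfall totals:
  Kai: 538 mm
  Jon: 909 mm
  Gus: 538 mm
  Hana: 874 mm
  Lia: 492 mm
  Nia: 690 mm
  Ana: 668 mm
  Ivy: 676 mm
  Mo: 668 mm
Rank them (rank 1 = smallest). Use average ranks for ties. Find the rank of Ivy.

Sorted (ascending): 492, 538, 538, 668, 668, 676, 690, 874, 909
The 2 values of 538 occupy positions 2–3 → average rank (2+3)/2 = 2.5.
The 2 values of 668 occupy positions 4–5 → average rank (4+5)/2 = 4.5.
Ivy has value 676 mm → rank 6.

6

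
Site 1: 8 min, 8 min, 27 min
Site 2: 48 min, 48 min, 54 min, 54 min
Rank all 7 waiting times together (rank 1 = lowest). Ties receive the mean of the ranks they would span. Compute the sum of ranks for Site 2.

Sorted (ascending): 8, 8, 27, 48, 48, 54, 54
The 2 values of 8 occupy positions 1–2 → average rank (1+2)/2 = 1.5.
The 2 values of 48 occupy positions 4–5 → average rank (4+5)/2 = 4.5.
The 2 values of 54 occupy positions 6–7 → average rank (6+7)/2 = 6.5.
Site 2 values → pooled ranks: 48→4.5, 48→4.5, 54→6.5, 54→6.5
Rank sum = 4.5 + 4.5 + 6.5 + 6.5 = 22

22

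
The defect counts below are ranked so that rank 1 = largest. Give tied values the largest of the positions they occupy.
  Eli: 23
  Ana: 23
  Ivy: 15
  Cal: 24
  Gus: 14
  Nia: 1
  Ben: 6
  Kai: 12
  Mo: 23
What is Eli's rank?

4

Sorted (descending): 24, 23, 23, 23, 15, 14, 12, 6, 1
The 3 values of 23 occupy positions 2–4 → each gets rank 4.
Eli has value 23 → rank 4.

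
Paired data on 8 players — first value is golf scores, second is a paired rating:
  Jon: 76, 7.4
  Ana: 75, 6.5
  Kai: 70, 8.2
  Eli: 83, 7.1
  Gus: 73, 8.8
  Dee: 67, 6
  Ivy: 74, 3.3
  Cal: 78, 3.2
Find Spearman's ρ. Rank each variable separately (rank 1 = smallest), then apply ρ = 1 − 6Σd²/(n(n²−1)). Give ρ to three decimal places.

-0.238

Ranks of variable 1: 6, 5, 2, 8, 3, 1, 4, 7
Ranks of variable 2: 6, 4, 7, 5, 8, 3, 2, 1
d = r₁ − r₂: 0, 1, -5, 3, -5, -2, 2, 6
d²: 0, 1, 25, 9, 25, 4, 4, 36; Σd² = 104
ρ = 1 − 6·104/(8·63) = 1 − 624/504 = -0.238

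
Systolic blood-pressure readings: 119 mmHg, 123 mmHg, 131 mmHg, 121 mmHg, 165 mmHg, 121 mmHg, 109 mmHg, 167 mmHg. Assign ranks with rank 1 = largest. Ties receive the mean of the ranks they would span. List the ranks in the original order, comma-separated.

7, 4, 3, 5.5, 2, 5.5, 8, 1

Sorted (descending): 167, 165, 131, 123, 121, 121, 119, 109
The 2 values of 121 occupy positions 5–6 → average rank (5+6)/2 = 5.5.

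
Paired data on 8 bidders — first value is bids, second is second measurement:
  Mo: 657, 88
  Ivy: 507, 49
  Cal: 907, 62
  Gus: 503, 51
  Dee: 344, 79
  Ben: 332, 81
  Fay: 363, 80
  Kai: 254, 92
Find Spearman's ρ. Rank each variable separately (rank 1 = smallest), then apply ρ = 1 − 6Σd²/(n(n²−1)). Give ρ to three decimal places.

Ranks of variable 1: 7, 6, 8, 5, 3, 2, 4, 1
Ranks of variable 2: 7, 1, 3, 2, 4, 6, 5, 8
d = r₁ − r₂: 0, 5, 5, 3, -1, -4, -1, -7
d²: 0, 25, 25, 9, 1, 16, 1, 49; Σd² = 126
ρ = 1 − 6·126/(8·63) = 1 − 756/504 = -0.500

-0.500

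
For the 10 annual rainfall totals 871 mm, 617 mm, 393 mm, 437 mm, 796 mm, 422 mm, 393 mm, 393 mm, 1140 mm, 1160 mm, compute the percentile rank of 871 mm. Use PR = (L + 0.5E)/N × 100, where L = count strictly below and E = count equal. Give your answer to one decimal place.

75.0

N = 10.
Strictly below 871: 7. Equal to 871: 1.
PR = (7 + 0.5·1)/10 × 100 = 75.0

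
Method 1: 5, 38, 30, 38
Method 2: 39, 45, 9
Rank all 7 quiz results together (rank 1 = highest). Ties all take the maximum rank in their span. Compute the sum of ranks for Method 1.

Sorted (descending): 45, 39, 38, 38, 30, 9, 5
The 2 values of 38 occupy positions 3–4 → each gets rank 4.
Method 1 values → pooled ranks: 5→7, 38→4, 30→5, 38→4
Rank sum = 7 + 4 + 5 + 4 = 20

20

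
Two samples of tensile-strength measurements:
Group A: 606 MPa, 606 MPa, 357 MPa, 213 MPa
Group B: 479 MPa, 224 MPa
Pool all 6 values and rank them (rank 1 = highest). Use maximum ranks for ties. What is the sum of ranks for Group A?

14

Sorted (descending): 606, 606, 479, 357, 224, 213
The 2 values of 606 occupy positions 1–2 → each gets rank 2.
Group A values → pooled ranks: 606→2, 606→2, 357→4, 213→6
Rank sum = 2 + 2 + 4 + 6 = 14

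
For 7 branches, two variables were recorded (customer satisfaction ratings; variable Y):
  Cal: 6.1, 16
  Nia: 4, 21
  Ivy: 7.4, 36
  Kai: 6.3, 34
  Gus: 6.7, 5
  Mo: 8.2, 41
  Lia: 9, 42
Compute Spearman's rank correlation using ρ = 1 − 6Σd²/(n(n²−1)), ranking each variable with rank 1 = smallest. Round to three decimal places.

0.750

Ranks of variable 1: 2, 1, 5, 3, 4, 6, 7
Ranks of variable 2: 2, 3, 5, 4, 1, 6, 7
d = r₁ − r₂: 0, -2, 0, -1, 3, 0, 0
d²: 0, 4, 0, 1, 9, 0, 0; Σd² = 14
ρ = 1 − 6·14/(7·48) = 1 − 84/336 = 0.750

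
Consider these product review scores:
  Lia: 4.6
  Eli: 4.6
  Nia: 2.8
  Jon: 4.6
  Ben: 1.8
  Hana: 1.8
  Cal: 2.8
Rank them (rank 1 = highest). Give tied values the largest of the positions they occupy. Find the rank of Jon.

Sorted (descending): 4.6, 4.6, 4.6, 2.8, 2.8, 1.8, 1.8
The 3 values of 4.6 occupy positions 1–3 → each gets rank 3.
The 2 values of 2.8 occupy positions 4–5 → each gets rank 5.
The 2 values of 1.8 occupy positions 6–7 → each gets rank 7.
Jon has value 4.6 → rank 3.

3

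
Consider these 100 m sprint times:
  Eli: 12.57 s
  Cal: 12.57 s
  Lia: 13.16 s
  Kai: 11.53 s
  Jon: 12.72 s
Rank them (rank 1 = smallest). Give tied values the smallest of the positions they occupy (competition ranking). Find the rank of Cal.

2

Sorted (ascending): 11.53, 12.57, 12.57, 12.72, 13.16
The 2 values of 12.57 occupy positions 2–3 → each gets rank 2.
Cal has value 12.57 s → rank 2.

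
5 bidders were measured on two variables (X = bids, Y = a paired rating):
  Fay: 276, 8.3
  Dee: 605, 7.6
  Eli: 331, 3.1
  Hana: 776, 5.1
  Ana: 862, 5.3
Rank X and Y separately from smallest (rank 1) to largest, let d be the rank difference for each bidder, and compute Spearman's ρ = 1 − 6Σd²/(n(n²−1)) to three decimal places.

Ranks of variable 1: 1, 3, 2, 4, 5
Ranks of variable 2: 5, 4, 1, 2, 3
d = r₁ − r₂: -4, -1, 1, 2, 2
d²: 16, 1, 1, 4, 4; Σd² = 26
ρ = 1 − 6·26/(5·24) = 1 − 156/120 = -0.300

-0.300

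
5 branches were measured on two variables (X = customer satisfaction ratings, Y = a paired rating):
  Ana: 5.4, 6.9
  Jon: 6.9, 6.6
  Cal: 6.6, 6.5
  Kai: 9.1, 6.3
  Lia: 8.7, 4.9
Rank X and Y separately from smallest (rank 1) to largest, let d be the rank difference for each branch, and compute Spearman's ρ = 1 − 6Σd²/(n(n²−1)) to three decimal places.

-0.800

Ranks of variable 1: 1, 3, 2, 5, 4
Ranks of variable 2: 5, 4, 3, 2, 1
d = r₁ − r₂: -4, -1, -1, 3, 3
d²: 16, 1, 1, 9, 9; Σd² = 36
ρ = 1 − 6·36/(5·24) = 1 − 216/120 = -0.800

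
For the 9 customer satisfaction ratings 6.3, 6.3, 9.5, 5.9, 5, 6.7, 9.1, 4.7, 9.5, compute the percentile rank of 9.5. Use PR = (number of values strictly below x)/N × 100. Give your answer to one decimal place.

N = 9.
Strictly below 9.5: 7. Equal to 9.5: 2.
PR = 7/9 × 100 = 77.8

77.8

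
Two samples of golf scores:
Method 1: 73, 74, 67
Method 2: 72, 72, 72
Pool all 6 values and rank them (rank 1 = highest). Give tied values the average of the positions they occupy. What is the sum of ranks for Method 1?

Sorted (descending): 74, 73, 72, 72, 72, 67
The 3 values of 72 occupy positions 3–5 → average rank 4.
Method 1 values → pooled ranks: 73→2, 74→1, 67→6
Rank sum = 2 + 1 + 6 = 9

9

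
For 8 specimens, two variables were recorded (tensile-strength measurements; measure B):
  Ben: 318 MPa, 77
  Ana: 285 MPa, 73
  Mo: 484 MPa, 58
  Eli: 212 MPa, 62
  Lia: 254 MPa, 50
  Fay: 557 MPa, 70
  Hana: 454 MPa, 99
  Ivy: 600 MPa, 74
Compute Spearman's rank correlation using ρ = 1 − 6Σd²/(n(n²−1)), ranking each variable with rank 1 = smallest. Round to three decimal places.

Ranks of variable 1: 4, 3, 6, 1, 2, 7, 5, 8
Ranks of variable 2: 7, 5, 2, 3, 1, 4, 8, 6
d = r₁ − r₂: -3, -2, 4, -2, 1, 3, -3, 2
d²: 9, 4, 16, 4, 1, 9, 9, 4; Σd² = 56
ρ = 1 − 6·56/(8·63) = 1 − 336/504 = 0.333

0.333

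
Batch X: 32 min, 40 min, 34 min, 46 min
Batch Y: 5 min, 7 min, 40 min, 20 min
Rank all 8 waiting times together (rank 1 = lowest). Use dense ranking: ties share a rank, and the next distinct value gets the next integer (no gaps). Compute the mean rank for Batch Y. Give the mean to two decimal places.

3.00

Sorted (ascending): 5, 7, 20, 32, 34, 40, 40, 46
The 2 values of 40 share dense rank 6.
Remaining distinct values take the next consecutive integers.
Batch Y values → pooled ranks: 5→1, 7→2, 40→6, 20→3
Mean rank = (1 + 2 + 6 + 3) / 4 = 3.00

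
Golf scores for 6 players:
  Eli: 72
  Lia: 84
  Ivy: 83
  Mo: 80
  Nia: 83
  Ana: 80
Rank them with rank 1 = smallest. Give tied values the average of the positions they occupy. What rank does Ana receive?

2.5

Sorted (ascending): 72, 80, 80, 83, 83, 84
The 2 values of 80 occupy positions 2–3 → average rank (2+3)/2 = 2.5.
The 2 values of 83 occupy positions 4–5 → average rank (4+5)/2 = 4.5.
Ana has value 80 → rank 2.5.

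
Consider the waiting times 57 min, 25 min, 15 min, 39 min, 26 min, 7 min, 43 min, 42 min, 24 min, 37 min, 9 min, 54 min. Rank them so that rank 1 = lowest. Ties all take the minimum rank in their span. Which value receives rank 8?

39

Sorted (ascending): 7, 9, 15, 24, 25, 26, 37, 39, 42, 43, 54, 57
No ties — each value takes its position as its rank.
Rank 8 → value 39.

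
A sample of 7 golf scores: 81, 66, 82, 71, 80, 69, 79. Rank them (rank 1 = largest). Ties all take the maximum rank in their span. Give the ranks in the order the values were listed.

Sorted (descending): 82, 81, 80, 79, 71, 69, 66
No ties — each value takes its position as its rank.

2, 7, 1, 5, 3, 6, 4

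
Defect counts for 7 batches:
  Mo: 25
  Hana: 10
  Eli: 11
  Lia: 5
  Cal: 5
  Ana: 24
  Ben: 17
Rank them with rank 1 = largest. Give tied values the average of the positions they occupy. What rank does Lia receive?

6.5

Sorted (descending): 25, 24, 17, 11, 10, 5, 5
The 2 values of 5 occupy positions 6–7 → average rank (6+7)/2 = 6.5.
Lia has value 5 → rank 6.5.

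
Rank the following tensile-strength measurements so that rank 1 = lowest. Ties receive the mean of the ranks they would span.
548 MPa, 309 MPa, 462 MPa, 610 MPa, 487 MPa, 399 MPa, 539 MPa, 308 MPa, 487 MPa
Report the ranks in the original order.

8, 2, 4, 9, 5.5, 3, 7, 1, 5.5

Sorted (ascending): 308, 309, 399, 462, 487, 487, 539, 548, 610
The 2 values of 487 occupy positions 5–6 → average rank (5+6)/2 = 5.5.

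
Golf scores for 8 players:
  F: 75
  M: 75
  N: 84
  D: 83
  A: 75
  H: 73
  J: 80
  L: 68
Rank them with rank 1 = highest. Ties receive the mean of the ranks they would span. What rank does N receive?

Sorted (descending): 84, 83, 80, 75, 75, 75, 73, 68
The 3 values of 75 occupy positions 4–6 → average rank 5.
N has value 84 → rank 1.

1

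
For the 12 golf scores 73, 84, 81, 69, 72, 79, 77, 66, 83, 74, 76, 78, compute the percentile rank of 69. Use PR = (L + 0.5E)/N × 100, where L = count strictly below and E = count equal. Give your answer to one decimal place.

12.5

N = 12.
Strictly below 69: 1. Equal to 69: 1.
PR = (1 + 0.5·1)/12 × 100 = 12.5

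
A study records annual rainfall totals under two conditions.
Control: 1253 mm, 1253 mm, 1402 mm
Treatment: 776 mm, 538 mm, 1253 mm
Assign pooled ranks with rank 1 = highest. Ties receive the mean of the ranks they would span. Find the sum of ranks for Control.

7

Sorted (descending): 1402, 1253, 1253, 1253, 776, 538
The 3 values of 1253 occupy positions 2–4 → average rank 3.
Control values → pooled ranks: 1253→3, 1253→3, 1402→1
Rank sum = 3 + 3 + 1 = 7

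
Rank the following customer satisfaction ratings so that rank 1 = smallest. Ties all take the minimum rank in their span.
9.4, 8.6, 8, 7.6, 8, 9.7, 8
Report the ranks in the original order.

Sorted (ascending): 7.6, 8, 8, 8, 8.6, 9.4, 9.7
The 3 values of 8 occupy positions 2–4 → each gets rank 2.

6, 5, 2, 1, 2, 7, 2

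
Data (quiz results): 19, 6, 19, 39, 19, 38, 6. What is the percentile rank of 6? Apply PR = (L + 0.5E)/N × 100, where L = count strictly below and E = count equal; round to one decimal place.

14.3

N = 7.
Strictly below 6: 0. Equal to 6: 2.
PR = (0 + 0.5·2)/7 × 100 = 14.3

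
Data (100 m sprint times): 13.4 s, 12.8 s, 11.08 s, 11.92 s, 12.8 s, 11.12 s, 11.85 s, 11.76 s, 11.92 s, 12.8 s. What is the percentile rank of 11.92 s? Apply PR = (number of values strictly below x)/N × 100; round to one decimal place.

N = 10.
Strictly below 11.92: 4. Equal to 11.92: 2.
PR = 4/10 × 100 = 40.0

40.0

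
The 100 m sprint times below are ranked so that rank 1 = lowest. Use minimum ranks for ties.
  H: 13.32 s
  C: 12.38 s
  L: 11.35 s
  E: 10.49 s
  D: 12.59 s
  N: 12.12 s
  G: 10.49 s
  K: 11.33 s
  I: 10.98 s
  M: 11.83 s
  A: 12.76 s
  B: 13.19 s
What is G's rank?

1

Sorted (ascending): 10.49, 10.49, 10.98, 11.33, 11.35, 11.83, 12.12, 12.38, 12.59, 12.76, 13.19, 13.32
The 2 values of 10.49 occupy positions 1–2 → each gets rank 1.
G has value 10.49 s → rank 1.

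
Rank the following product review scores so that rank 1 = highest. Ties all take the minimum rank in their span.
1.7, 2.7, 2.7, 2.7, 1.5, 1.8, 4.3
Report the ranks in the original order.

6, 2, 2, 2, 7, 5, 1

Sorted (descending): 4.3, 2.7, 2.7, 2.7, 1.8, 1.7, 1.5
The 3 values of 2.7 occupy positions 2–4 → each gets rank 2.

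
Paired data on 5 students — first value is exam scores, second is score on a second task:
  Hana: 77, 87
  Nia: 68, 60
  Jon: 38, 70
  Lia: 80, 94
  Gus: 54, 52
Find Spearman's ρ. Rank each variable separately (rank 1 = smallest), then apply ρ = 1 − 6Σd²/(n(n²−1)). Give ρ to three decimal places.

Ranks of variable 1: 4, 3, 1, 5, 2
Ranks of variable 2: 4, 2, 3, 5, 1
d = r₁ − r₂: 0, 1, -2, 0, 1
d²: 0, 1, 4, 0, 1; Σd² = 6
ρ = 1 − 6·6/(5·24) = 1 − 36/120 = 0.700

0.700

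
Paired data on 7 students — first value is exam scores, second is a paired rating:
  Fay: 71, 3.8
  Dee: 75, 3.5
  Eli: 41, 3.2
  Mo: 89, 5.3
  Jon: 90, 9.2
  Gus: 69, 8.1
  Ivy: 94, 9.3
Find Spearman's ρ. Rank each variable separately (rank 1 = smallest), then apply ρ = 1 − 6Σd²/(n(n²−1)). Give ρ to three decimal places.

Ranks of variable 1: 3, 4, 1, 5, 6, 2, 7
Ranks of variable 2: 3, 2, 1, 4, 6, 5, 7
d = r₁ − r₂: 0, 2, 0, 1, 0, -3, 0
d²: 0, 4, 0, 1, 0, 9, 0; Σd² = 14
ρ = 1 − 6·14/(7·48) = 1 − 84/336 = 0.750

0.750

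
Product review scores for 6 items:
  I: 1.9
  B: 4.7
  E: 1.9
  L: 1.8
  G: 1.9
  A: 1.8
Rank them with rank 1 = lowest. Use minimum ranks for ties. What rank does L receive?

1

Sorted (ascending): 1.8, 1.8, 1.9, 1.9, 1.9, 4.7
The 2 values of 1.8 occupy positions 1–2 → each gets rank 1.
The 3 values of 1.9 occupy positions 3–5 → each gets rank 3.
L has value 1.8 → rank 1.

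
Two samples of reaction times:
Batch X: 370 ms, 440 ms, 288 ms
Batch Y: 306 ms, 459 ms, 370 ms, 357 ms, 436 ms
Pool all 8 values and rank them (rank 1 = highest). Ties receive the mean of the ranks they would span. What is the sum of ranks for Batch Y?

21.5

Sorted (descending): 459, 440, 436, 370, 370, 357, 306, 288
The 2 values of 370 occupy positions 4–5 → average rank (4+5)/2 = 4.5.
Batch Y values → pooled ranks: 306→7, 459→1, 370→4.5, 357→6, 436→3
Rank sum = 7 + 1 + 4.5 + 6 + 3 = 21.5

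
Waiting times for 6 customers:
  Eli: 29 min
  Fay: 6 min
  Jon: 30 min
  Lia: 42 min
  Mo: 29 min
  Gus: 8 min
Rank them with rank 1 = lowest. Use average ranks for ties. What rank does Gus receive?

2

Sorted (ascending): 6, 8, 29, 29, 30, 42
The 2 values of 29 occupy positions 3–4 → average rank (3+4)/2 = 3.5.
Gus has value 8 min → rank 2.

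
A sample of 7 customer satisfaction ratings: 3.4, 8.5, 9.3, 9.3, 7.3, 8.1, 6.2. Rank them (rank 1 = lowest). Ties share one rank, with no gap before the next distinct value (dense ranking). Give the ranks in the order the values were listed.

1, 5, 6, 6, 3, 4, 2

Sorted (ascending): 3.4, 6.2, 7.3, 8.1, 8.5, 9.3, 9.3
The 2 values of 9.3 share dense rank 6.
Remaining distinct values take the next consecutive integers.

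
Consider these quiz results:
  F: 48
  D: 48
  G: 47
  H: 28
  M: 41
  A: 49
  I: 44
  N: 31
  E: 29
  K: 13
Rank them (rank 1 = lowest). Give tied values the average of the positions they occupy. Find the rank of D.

Sorted (ascending): 13, 28, 29, 31, 41, 44, 47, 48, 48, 49
The 2 values of 48 occupy positions 8–9 → average rank (8+9)/2 = 8.5.
D has value 48 → rank 8.5.

8.5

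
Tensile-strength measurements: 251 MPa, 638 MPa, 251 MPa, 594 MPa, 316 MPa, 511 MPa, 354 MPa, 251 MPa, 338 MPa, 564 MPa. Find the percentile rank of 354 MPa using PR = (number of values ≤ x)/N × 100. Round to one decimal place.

N = 10.
Strictly below 354: 5. Equal to 354: 1.
PR = 6/10 × 100 = 60.0

60.0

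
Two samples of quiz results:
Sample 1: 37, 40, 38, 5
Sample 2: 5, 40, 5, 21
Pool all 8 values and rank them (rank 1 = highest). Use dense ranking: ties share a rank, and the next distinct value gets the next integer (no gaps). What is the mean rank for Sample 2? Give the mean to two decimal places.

Sorted (descending): 40, 40, 38, 37, 21, 5, 5, 5
The 2 values of 40 share dense rank 1.
The 3 values of 5 share dense rank 5.
Remaining distinct values take the next consecutive integers.
Sample 2 values → pooled ranks: 5→5, 40→1, 5→5, 21→4
Mean rank = (5 + 1 + 5 + 4) / 4 = 3.75

3.75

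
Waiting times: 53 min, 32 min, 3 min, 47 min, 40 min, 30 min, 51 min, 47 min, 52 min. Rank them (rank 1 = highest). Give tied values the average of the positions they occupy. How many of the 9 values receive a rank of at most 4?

Sorted (descending): 53, 52, 51, 47, 47, 40, 32, 30, 3
The 2 values of 47 occupy positions 4–5 → average rank (4+5)/2 = 4.5.
Ranks ≤ 4: {1, 2, 3} → 3 values.

3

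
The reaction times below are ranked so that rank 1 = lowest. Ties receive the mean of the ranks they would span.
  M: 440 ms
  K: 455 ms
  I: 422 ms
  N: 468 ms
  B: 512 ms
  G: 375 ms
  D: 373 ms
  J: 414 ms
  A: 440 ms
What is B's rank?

Sorted (ascending): 373, 375, 414, 422, 440, 440, 455, 468, 512
The 2 values of 440 occupy positions 5–6 → average rank (5+6)/2 = 5.5.
B has value 512 ms → rank 9.

9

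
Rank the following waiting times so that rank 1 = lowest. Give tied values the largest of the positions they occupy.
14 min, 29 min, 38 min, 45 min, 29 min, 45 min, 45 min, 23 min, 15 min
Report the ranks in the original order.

1, 5, 6, 9, 5, 9, 9, 3, 2

Sorted (ascending): 14, 15, 23, 29, 29, 38, 45, 45, 45
The 2 values of 29 occupy positions 4–5 → each gets rank 5.
The 3 values of 45 occupy positions 7–9 → each gets rank 9.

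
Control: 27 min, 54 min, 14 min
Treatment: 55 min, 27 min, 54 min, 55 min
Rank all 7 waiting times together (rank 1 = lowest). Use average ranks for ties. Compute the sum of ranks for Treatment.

Sorted (ascending): 14, 27, 27, 54, 54, 55, 55
The 2 values of 27 occupy positions 2–3 → average rank (2+3)/2 = 2.5.
The 2 values of 54 occupy positions 4–5 → average rank (4+5)/2 = 4.5.
The 2 values of 55 occupy positions 6–7 → average rank (6+7)/2 = 6.5.
Treatment values → pooled ranks: 55→6.5, 27→2.5, 54→4.5, 55→6.5
Rank sum = 6.5 + 2.5 + 4.5 + 6.5 = 20

20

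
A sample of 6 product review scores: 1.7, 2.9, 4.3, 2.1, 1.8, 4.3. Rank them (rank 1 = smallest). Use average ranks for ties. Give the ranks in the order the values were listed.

1, 4, 5.5, 3, 2, 5.5

Sorted (ascending): 1.7, 1.8, 2.1, 2.9, 4.3, 4.3
The 2 values of 4.3 occupy positions 5–6 → average rank (5+6)/2 = 5.5.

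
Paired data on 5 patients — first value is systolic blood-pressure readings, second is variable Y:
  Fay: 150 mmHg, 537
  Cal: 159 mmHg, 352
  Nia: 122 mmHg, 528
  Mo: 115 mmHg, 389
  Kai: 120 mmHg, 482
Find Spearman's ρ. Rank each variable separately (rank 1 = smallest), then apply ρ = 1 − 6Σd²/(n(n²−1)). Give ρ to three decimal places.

Ranks of variable 1: 4, 5, 3, 1, 2
Ranks of variable 2: 5, 1, 4, 2, 3
d = r₁ − r₂: -1, 4, -1, -1, -1
d²: 1, 16, 1, 1, 1; Σd² = 20
ρ = 1 − 6·20/(5·24) = 1 − 120/120 = 0.000

0.000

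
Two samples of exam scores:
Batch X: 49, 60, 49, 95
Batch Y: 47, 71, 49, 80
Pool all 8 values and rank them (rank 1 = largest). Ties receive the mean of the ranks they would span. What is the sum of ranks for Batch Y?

Sorted (descending): 95, 80, 71, 60, 49, 49, 49, 47
The 3 values of 49 occupy positions 5–7 → average rank 6.
Batch Y values → pooled ranks: 47→8, 71→3, 49→6, 80→2
Rank sum = 8 + 3 + 6 + 2 = 19

19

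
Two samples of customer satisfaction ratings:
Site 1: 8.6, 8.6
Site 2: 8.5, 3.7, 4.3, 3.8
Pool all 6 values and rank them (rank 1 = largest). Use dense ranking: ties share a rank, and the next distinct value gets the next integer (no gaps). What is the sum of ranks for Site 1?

Sorted (descending): 8.6, 8.6, 8.5, 4.3, 3.8, 3.7
The 2 values of 8.6 share dense rank 1.
Remaining distinct values take the next consecutive integers.
Site 1 values → pooled ranks: 8.6→1, 8.6→1
Rank sum = 1 + 1 = 2

2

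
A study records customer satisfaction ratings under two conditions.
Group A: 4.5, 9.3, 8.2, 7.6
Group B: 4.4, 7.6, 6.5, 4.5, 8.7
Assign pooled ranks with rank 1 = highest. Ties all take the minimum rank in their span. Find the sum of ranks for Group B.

Sorted (descending): 9.3, 8.7, 8.2, 7.6, 7.6, 6.5, 4.5, 4.5, 4.4
The 2 values of 7.6 occupy positions 4–5 → each gets rank 4.
The 2 values of 4.5 occupy positions 7–8 → each gets rank 7.
Group B values → pooled ranks: 4.4→9, 7.6→4, 6.5→6, 4.5→7, 8.7→2
Rank sum = 9 + 4 + 6 + 7 + 2 = 28

28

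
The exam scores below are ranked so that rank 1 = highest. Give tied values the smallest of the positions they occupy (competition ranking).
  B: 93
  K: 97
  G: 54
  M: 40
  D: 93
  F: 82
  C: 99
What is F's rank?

5

Sorted (descending): 99, 97, 93, 93, 82, 54, 40
The 2 values of 93 occupy positions 3–4 → each gets rank 3.
F has value 82 → rank 5.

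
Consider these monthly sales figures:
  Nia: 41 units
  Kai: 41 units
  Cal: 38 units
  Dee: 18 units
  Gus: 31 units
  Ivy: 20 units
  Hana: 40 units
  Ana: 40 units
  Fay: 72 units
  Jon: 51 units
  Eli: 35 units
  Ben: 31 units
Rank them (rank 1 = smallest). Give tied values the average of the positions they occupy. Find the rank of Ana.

Sorted (ascending): 18, 20, 31, 31, 35, 38, 40, 40, 41, 41, 51, 72
The 2 values of 31 occupy positions 3–4 → average rank (3+4)/2 = 3.5.
The 2 values of 40 occupy positions 7–8 → average rank (7+8)/2 = 7.5.
The 2 values of 41 occupy positions 9–10 → average rank (9+10)/2 = 9.5.
Ana has value 40 units → rank 7.5.

7.5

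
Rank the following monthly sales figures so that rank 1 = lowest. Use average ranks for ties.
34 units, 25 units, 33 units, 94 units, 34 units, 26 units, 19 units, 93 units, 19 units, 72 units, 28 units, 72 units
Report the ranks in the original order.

Sorted (ascending): 19, 19, 25, 26, 28, 33, 34, 34, 72, 72, 93, 94
The 2 values of 19 occupy positions 1–2 → average rank (1+2)/2 = 1.5.
The 2 values of 34 occupy positions 7–8 → average rank (7+8)/2 = 7.5.
The 2 values of 72 occupy positions 9–10 → average rank (9+10)/2 = 9.5.

7.5, 3, 6, 12, 7.5, 4, 1.5, 11, 1.5, 9.5, 5, 9.5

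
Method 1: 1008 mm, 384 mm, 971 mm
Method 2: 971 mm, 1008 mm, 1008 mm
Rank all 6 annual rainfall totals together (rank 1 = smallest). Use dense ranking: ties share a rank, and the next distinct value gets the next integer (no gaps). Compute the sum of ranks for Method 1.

Sorted (ascending): 384, 971, 971, 1008, 1008, 1008
The 2 values of 971 share dense rank 2.
The 3 values of 1008 share dense rank 3.
Remaining distinct values take the next consecutive integers.
Method 1 values → pooled ranks: 1008→3, 384→1, 971→2
Rank sum = 3 + 1 + 2 = 6

6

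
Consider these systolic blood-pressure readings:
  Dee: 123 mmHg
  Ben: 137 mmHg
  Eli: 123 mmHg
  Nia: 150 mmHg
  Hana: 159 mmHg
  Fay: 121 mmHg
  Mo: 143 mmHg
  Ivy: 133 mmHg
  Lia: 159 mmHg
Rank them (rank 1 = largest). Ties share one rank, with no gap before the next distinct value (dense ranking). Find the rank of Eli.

Sorted (descending): 159, 159, 150, 143, 137, 133, 123, 123, 121
The 2 values of 159 share dense rank 1.
The 2 values of 123 share dense rank 6.
Remaining distinct values take the next consecutive integers.
Eli has value 123 mmHg → rank 6.

6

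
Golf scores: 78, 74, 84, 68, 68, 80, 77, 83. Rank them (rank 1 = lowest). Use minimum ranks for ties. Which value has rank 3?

74

Sorted (ascending): 68, 68, 74, 77, 78, 80, 83, 84
The 2 values of 68 occupy positions 1–2 → each gets rank 1.
Rank 3 → value 74.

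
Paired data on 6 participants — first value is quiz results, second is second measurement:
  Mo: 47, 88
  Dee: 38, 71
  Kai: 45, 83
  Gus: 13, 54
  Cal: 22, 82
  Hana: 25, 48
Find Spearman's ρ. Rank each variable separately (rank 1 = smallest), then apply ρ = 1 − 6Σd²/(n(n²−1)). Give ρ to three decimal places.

0.714

Ranks of variable 1: 6, 4, 5, 1, 2, 3
Ranks of variable 2: 6, 3, 5, 2, 4, 1
d = r₁ − r₂: 0, 1, 0, -1, -2, 2
d²: 0, 1, 0, 1, 4, 4; Σd² = 10
ρ = 1 − 6·10/(6·35) = 1 − 60/210 = 0.714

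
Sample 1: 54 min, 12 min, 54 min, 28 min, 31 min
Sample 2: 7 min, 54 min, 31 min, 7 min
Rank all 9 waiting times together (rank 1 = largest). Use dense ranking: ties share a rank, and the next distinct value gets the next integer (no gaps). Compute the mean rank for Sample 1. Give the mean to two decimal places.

2.20

Sorted (descending): 54, 54, 54, 31, 31, 28, 12, 7, 7
The 3 values of 54 share dense rank 1.
The 2 values of 31 share dense rank 2.
The 2 values of 7 share dense rank 5.
Remaining distinct values take the next consecutive integers.
Sample 1 values → pooled ranks: 54→1, 12→4, 54→1, 28→3, 31→2
Mean rank = (1 + 4 + 1 + 3 + 2) / 5 = 2.20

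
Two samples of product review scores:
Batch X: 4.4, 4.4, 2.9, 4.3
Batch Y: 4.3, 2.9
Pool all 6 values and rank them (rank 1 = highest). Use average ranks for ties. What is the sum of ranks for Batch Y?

9

Sorted (descending): 4.4, 4.4, 4.3, 4.3, 2.9, 2.9
The 2 values of 4.4 occupy positions 1–2 → average rank (1+2)/2 = 1.5.
The 2 values of 4.3 occupy positions 3–4 → average rank (3+4)/2 = 3.5.
The 2 values of 2.9 occupy positions 5–6 → average rank (5+6)/2 = 5.5.
Batch Y values → pooled ranks: 4.3→3.5, 2.9→5.5
Rank sum = 3.5 + 5.5 = 9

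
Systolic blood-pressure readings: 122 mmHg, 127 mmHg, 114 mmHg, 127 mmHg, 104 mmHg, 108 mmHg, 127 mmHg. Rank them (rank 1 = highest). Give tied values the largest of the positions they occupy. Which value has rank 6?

Sorted (descending): 127, 127, 127, 122, 114, 108, 104
The 3 values of 127 occupy positions 1–3 → each gets rank 3.
Rank 6 → value 108.

108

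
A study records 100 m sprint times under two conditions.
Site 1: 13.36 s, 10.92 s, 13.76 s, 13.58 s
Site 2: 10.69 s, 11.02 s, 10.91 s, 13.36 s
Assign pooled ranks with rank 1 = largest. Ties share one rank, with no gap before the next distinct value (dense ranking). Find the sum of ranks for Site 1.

Sorted (descending): 13.76, 13.58, 13.36, 13.36, 11.02, 10.92, 10.91, 10.69
The 2 values of 13.36 share dense rank 3.
Remaining distinct values take the next consecutive integers.
Site 1 values → pooled ranks: 13.36→3, 10.92→5, 13.76→1, 13.58→2
Rank sum = 3 + 5 + 1 + 2 = 11

11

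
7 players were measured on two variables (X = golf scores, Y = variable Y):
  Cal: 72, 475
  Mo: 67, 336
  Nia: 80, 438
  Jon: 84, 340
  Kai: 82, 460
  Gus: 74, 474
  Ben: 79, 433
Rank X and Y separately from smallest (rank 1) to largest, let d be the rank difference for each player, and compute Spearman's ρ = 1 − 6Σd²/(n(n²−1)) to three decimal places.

Ranks of variable 1: 2, 1, 5, 7, 6, 3, 4
Ranks of variable 2: 7, 1, 4, 2, 5, 6, 3
d = r₁ − r₂: -5, 0, 1, 5, 1, -3, 1
d²: 25, 0, 1, 25, 1, 9, 1; Σd² = 62
ρ = 1 − 6·62/(7·48) = 1 − 372/336 = -0.107

-0.107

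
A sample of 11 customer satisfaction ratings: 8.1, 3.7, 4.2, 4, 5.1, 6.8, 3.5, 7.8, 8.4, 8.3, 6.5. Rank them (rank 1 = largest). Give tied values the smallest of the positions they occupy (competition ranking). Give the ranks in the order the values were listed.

3, 10, 8, 9, 7, 5, 11, 4, 1, 2, 6

Sorted (descending): 8.4, 8.3, 8.1, 7.8, 6.8, 6.5, 5.1, 4.2, 4, 3.7, 3.5
No ties — each value takes its position as its rank.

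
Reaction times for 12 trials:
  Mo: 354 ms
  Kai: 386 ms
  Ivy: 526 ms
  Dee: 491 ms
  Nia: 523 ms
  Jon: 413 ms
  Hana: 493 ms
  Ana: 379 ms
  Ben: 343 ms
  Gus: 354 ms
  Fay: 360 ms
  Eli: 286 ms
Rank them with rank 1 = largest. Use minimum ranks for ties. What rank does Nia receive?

2

Sorted (descending): 526, 523, 493, 491, 413, 386, 379, 360, 354, 354, 343, 286
The 2 values of 354 occupy positions 9–10 → each gets rank 9.
Nia has value 523 ms → rank 2.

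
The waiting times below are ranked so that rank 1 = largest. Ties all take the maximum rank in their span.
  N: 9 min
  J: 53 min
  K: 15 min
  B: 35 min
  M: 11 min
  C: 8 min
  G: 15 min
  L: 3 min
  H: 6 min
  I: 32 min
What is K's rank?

Sorted (descending): 53, 35, 32, 15, 15, 11, 9, 8, 6, 3
The 2 values of 15 occupy positions 4–5 → each gets rank 5.
K has value 15 min → rank 5.

5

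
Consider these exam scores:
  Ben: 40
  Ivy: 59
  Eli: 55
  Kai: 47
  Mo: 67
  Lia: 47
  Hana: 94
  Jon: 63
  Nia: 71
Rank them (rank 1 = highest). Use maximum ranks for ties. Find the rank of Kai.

Sorted (descending): 94, 71, 67, 63, 59, 55, 47, 47, 40
The 2 values of 47 occupy positions 7–8 → each gets rank 8.
Kai has value 47 → rank 8.

8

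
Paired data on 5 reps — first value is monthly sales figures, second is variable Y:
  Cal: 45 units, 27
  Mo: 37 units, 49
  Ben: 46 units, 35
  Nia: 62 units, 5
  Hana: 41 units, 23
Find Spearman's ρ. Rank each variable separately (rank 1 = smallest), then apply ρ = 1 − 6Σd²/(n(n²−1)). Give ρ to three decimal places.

Ranks of variable 1: 3, 1, 4, 5, 2
Ranks of variable 2: 3, 5, 4, 1, 2
d = r₁ − r₂: 0, -4, 0, 4, 0
d²: 0, 16, 0, 16, 0; Σd² = 32
ρ = 1 − 6·32/(5·24) = 1 − 192/120 = -0.600

-0.600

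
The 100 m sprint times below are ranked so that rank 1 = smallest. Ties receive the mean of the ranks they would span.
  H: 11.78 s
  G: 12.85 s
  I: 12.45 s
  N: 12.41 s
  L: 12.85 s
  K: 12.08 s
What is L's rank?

Sorted (ascending): 11.78, 12.08, 12.41, 12.45, 12.85, 12.85
The 2 values of 12.85 occupy positions 5–6 → average rank (5+6)/2 = 5.5.
L has value 12.85 s → rank 5.5.

5.5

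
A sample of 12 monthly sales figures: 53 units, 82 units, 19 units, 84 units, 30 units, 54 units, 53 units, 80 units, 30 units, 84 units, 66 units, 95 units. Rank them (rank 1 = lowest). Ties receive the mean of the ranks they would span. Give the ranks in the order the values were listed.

Sorted (ascending): 19, 30, 30, 53, 53, 54, 66, 80, 82, 84, 84, 95
The 2 values of 30 occupy positions 2–3 → average rank (2+3)/2 = 2.5.
The 2 values of 53 occupy positions 4–5 → average rank (4+5)/2 = 4.5.
The 2 values of 84 occupy positions 10–11 → average rank (10+11)/2 = 10.5.

4.5, 9, 1, 10.5, 2.5, 6, 4.5, 8, 2.5, 10.5, 7, 12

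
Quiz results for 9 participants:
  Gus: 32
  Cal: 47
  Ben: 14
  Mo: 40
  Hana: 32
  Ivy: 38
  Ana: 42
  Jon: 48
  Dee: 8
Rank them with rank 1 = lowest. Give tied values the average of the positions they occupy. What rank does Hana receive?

3.5

Sorted (ascending): 8, 14, 32, 32, 38, 40, 42, 47, 48
The 2 values of 32 occupy positions 3–4 → average rank (3+4)/2 = 3.5.
Hana has value 32 → rank 3.5.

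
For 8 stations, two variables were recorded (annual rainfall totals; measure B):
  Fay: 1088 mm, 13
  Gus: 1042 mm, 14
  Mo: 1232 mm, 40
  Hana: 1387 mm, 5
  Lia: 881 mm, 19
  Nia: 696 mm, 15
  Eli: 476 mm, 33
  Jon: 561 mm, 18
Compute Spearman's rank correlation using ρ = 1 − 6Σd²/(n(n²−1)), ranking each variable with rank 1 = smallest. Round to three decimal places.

Ranks of variable 1: 6, 5, 7, 8, 4, 3, 1, 2
Ranks of variable 2: 2, 3, 8, 1, 6, 4, 7, 5
d = r₁ − r₂: 4, 2, -1, 7, -2, -1, -6, -3
d²: 16, 4, 1, 49, 4, 1, 36, 9; Σd² = 120
ρ = 1 − 6·120/(8·63) = 1 − 720/504 = -0.429

-0.429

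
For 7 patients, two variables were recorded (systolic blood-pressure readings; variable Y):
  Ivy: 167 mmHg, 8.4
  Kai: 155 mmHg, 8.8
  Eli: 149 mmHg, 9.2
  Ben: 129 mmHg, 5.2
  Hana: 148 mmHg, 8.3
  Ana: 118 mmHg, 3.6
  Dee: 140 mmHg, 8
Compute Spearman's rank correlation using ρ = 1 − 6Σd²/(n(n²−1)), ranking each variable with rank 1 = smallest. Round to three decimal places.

Ranks of variable 1: 7, 6, 5, 2, 4, 1, 3
Ranks of variable 2: 5, 6, 7, 2, 4, 1, 3
d = r₁ − r₂: 2, 0, -2, 0, 0, 0, 0
d²: 4, 0, 4, 0, 0, 0, 0; Σd² = 8
ρ = 1 − 6·8/(7·48) = 1 − 48/336 = 0.857

0.857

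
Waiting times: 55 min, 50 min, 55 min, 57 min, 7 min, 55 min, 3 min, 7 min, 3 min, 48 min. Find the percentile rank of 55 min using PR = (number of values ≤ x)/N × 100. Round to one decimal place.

N = 10.
Strictly below 55: 6. Equal to 55: 3.
PR = 9/10 × 100 = 90.0

90.0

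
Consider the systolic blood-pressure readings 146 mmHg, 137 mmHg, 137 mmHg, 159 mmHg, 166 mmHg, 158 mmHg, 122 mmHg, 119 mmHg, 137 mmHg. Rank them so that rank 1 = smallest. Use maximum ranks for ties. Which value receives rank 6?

Sorted (ascending): 119, 122, 137, 137, 137, 146, 158, 159, 166
The 3 values of 137 occupy positions 3–5 → each gets rank 5.
Rank 6 → value 146.

146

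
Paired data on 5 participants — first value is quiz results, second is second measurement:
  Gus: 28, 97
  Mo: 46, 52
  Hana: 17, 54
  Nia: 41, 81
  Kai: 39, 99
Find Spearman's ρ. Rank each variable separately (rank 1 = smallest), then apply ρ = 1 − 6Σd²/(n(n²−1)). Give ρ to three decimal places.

Ranks of variable 1: 2, 5, 1, 4, 3
Ranks of variable 2: 4, 1, 2, 3, 5
d = r₁ − r₂: -2, 4, -1, 1, -2
d²: 4, 16, 1, 1, 4; Σd² = 26
ρ = 1 − 6·26/(5·24) = 1 − 156/120 = -0.300

-0.300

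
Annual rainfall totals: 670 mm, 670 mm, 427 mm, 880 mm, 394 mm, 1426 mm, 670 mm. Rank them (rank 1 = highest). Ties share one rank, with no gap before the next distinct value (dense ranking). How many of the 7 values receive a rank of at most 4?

6

Sorted (descending): 1426, 880, 670, 670, 670, 427, 394
The 3 values of 670 share dense rank 3.
Remaining distinct values take the next consecutive integers.
Ranks ≤ 4: {1, 2, 3, 3, 3, 4} → 6 values.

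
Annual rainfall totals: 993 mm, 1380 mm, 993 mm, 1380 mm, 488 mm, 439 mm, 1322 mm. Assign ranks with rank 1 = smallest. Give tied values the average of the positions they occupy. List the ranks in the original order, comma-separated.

Sorted (ascending): 439, 488, 993, 993, 1322, 1380, 1380
The 2 values of 993 occupy positions 3–4 → average rank (3+4)/2 = 3.5.
The 2 values of 1380 occupy positions 6–7 → average rank (6+7)/2 = 6.5.

3.5, 6.5, 3.5, 6.5, 2, 1, 5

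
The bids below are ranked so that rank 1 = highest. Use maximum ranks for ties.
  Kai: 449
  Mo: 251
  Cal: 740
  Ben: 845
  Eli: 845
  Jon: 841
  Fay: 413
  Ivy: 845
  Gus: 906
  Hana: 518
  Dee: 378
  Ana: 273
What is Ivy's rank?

4

Sorted (descending): 906, 845, 845, 845, 841, 740, 518, 449, 413, 378, 273, 251
The 3 values of 845 occupy positions 2–4 → each gets rank 4.
Ivy has value 845 → rank 4.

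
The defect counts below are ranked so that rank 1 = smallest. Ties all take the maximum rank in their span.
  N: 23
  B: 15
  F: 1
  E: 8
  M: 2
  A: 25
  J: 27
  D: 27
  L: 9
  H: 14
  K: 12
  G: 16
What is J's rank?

12

Sorted (ascending): 1, 2, 8, 9, 12, 14, 15, 16, 23, 25, 27, 27
The 2 values of 27 occupy positions 11–12 → each gets rank 12.
J has value 27 → rank 12.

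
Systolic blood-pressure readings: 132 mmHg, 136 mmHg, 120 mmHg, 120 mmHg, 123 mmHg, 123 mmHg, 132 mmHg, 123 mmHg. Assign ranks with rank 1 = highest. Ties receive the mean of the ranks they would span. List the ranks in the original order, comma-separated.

2.5, 1, 7.5, 7.5, 5, 5, 2.5, 5

Sorted (descending): 136, 132, 132, 123, 123, 123, 120, 120
The 2 values of 132 occupy positions 2–3 → average rank (2+3)/2 = 2.5.
The 3 values of 123 occupy positions 4–6 → average rank 5.
The 2 values of 120 occupy positions 7–8 → average rank (7+8)/2 = 7.5.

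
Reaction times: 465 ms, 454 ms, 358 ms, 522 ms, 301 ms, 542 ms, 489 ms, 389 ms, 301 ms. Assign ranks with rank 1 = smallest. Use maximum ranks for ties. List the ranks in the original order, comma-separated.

6, 5, 3, 8, 2, 9, 7, 4, 2

Sorted (ascending): 301, 301, 358, 389, 454, 465, 489, 522, 542
The 2 values of 301 occupy positions 1–2 → each gets rank 2.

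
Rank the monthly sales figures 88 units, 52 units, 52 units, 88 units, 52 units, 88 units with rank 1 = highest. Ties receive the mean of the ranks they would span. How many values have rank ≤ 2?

3

Sorted (descending): 88, 88, 88, 52, 52, 52
The 3 values of 88 occupy positions 1–3 → average rank 2.
The 3 values of 52 occupy positions 4–6 → average rank 5.
Ranks ≤ 2: {2, 2, 2} → 3 values.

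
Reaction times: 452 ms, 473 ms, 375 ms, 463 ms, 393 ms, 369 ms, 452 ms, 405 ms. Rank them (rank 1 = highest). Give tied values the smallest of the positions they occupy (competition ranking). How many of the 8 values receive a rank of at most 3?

Sorted (descending): 473, 463, 452, 452, 405, 393, 375, 369
The 2 values of 452 occupy positions 3–4 → each gets rank 3.
Ranks ≤ 3: {1, 2, 3, 3} → 4 values.

4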